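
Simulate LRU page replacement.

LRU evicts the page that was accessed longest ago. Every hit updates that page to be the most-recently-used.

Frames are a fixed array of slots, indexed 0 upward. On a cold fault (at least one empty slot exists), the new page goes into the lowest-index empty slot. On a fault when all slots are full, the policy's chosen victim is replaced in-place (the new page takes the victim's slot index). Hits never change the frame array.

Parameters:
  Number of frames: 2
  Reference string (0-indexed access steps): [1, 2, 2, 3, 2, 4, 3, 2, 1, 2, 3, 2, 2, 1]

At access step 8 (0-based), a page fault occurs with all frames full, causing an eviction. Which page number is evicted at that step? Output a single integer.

Answer: 3

Derivation:
Step 0: ref 1 -> FAULT, frames=[1,-]
Step 1: ref 2 -> FAULT, frames=[1,2]
Step 2: ref 2 -> HIT, frames=[1,2]
Step 3: ref 3 -> FAULT, evict 1, frames=[3,2]
Step 4: ref 2 -> HIT, frames=[3,2]
Step 5: ref 4 -> FAULT, evict 3, frames=[4,2]
Step 6: ref 3 -> FAULT, evict 2, frames=[4,3]
Step 7: ref 2 -> FAULT, evict 4, frames=[2,3]
Step 8: ref 1 -> FAULT, evict 3, frames=[2,1]
At step 8: evicted page 3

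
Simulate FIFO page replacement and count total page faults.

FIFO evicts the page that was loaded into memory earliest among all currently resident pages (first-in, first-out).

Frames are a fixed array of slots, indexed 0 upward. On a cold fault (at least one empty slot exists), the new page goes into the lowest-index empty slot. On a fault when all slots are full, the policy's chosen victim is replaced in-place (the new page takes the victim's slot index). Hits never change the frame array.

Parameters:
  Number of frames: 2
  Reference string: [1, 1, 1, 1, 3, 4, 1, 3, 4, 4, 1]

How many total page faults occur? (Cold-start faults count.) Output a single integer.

Step 0: ref 1 → FAULT, frames=[1,-]
Step 1: ref 1 → HIT, frames=[1,-]
Step 2: ref 1 → HIT, frames=[1,-]
Step 3: ref 1 → HIT, frames=[1,-]
Step 4: ref 3 → FAULT, frames=[1,3]
Step 5: ref 4 → FAULT (evict 1), frames=[4,3]
Step 6: ref 1 → FAULT (evict 3), frames=[4,1]
Step 7: ref 3 → FAULT (evict 4), frames=[3,1]
Step 8: ref 4 → FAULT (evict 1), frames=[3,4]
Step 9: ref 4 → HIT, frames=[3,4]
Step 10: ref 1 → FAULT (evict 3), frames=[1,4]
Total faults: 7

Answer: 7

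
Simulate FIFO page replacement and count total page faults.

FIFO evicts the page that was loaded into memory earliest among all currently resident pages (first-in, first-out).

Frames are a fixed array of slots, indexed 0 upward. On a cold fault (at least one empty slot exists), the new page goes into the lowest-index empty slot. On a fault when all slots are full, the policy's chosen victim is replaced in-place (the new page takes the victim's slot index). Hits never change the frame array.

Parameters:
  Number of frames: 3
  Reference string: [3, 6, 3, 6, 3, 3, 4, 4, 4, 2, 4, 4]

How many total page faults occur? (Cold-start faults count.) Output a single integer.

Step 0: ref 3 → FAULT, frames=[3,-,-]
Step 1: ref 6 → FAULT, frames=[3,6,-]
Step 2: ref 3 → HIT, frames=[3,6,-]
Step 3: ref 6 → HIT, frames=[3,6,-]
Step 4: ref 3 → HIT, frames=[3,6,-]
Step 5: ref 3 → HIT, frames=[3,6,-]
Step 6: ref 4 → FAULT, frames=[3,6,4]
Step 7: ref 4 → HIT, frames=[3,6,4]
Step 8: ref 4 → HIT, frames=[3,6,4]
Step 9: ref 2 → FAULT (evict 3), frames=[2,6,4]
Step 10: ref 4 → HIT, frames=[2,6,4]
Step 11: ref 4 → HIT, frames=[2,6,4]
Total faults: 4

Answer: 4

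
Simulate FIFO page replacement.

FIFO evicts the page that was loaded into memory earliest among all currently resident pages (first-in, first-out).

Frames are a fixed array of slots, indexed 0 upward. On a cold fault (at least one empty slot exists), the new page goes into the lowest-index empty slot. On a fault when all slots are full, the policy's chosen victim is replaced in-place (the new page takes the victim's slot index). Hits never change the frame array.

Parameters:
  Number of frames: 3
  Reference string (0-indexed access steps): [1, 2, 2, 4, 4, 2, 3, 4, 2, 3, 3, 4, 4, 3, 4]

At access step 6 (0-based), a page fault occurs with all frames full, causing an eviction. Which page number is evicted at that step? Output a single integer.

Answer: 1

Derivation:
Step 0: ref 1 -> FAULT, frames=[1,-,-]
Step 1: ref 2 -> FAULT, frames=[1,2,-]
Step 2: ref 2 -> HIT, frames=[1,2,-]
Step 3: ref 4 -> FAULT, frames=[1,2,4]
Step 4: ref 4 -> HIT, frames=[1,2,4]
Step 5: ref 2 -> HIT, frames=[1,2,4]
Step 6: ref 3 -> FAULT, evict 1, frames=[3,2,4]
At step 6: evicted page 1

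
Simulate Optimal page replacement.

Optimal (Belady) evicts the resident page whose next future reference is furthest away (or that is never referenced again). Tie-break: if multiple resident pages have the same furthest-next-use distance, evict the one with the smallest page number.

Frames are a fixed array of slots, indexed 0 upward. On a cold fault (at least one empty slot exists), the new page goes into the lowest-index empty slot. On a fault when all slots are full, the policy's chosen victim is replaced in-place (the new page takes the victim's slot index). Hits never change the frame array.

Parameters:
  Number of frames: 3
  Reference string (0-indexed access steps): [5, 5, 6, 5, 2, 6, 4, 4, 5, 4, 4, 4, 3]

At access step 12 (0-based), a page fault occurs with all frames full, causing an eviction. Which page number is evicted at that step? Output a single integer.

Step 0: ref 5 -> FAULT, frames=[5,-,-]
Step 1: ref 5 -> HIT, frames=[5,-,-]
Step 2: ref 6 -> FAULT, frames=[5,6,-]
Step 3: ref 5 -> HIT, frames=[5,6,-]
Step 4: ref 2 -> FAULT, frames=[5,6,2]
Step 5: ref 6 -> HIT, frames=[5,6,2]
Step 6: ref 4 -> FAULT, evict 2, frames=[5,6,4]
Step 7: ref 4 -> HIT, frames=[5,6,4]
Step 8: ref 5 -> HIT, frames=[5,6,4]
Step 9: ref 4 -> HIT, frames=[5,6,4]
Step 10: ref 4 -> HIT, frames=[5,6,4]
Step 11: ref 4 -> HIT, frames=[5,6,4]
Step 12: ref 3 -> FAULT, evict 4, frames=[5,6,3]
At step 12: evicted page 4

Answer: 4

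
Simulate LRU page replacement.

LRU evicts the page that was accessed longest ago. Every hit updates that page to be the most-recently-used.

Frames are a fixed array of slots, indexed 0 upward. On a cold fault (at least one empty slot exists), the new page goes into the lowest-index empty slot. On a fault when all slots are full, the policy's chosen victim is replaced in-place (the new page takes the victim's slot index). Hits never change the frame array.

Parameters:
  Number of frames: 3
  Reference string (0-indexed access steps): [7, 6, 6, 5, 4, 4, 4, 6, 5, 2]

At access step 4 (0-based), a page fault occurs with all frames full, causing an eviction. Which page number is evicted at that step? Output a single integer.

Step 0: ref 7 -> FAULT, frames=[7,-,-]
Step 1: ref 6 -> FAULT, frames=[7,6,-]
Step 2: ref 6 -> HIT, frames=[7,6,-]
Step 3: ref 5 -> FAULT, frames=[7,6,5]
Step 4: ref 4 -> FAULT, evict 7, frames=[4,6,5]
At step 4: evicted page 7

Answer: 7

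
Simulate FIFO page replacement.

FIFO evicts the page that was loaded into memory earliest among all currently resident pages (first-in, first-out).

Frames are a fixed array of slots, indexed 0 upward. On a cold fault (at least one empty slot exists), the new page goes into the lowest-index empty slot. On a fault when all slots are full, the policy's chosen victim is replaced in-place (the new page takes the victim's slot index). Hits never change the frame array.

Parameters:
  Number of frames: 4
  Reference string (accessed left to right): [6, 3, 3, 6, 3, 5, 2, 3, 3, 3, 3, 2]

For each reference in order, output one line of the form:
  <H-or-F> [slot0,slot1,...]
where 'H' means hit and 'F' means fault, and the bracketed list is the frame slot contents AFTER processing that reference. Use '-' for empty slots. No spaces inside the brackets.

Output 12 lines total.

F [6,-,-,-]
F [6,3,-,-]
H [6,3,-,-]
H [6,3,-,-]
H [6,3,-,-]
F [6,3,5,-]
F [6,3,5,2]
H [6,3,5,2]
H [6,3,5,2]
H [6,3,5,2]
H [6,3,5,2]
H [6,3,5,2]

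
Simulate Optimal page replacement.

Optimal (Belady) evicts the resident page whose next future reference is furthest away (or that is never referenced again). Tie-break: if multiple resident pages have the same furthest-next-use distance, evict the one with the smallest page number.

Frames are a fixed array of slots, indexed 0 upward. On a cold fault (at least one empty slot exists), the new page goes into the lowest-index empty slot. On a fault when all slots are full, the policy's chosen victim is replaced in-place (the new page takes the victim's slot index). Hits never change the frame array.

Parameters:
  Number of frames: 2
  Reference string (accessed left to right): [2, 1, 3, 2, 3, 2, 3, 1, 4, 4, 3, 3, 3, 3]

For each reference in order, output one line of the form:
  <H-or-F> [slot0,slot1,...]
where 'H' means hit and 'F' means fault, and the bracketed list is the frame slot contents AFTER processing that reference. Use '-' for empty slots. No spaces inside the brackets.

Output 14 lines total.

F [2,-]
F [2,1]
F [2,3]
H [2,3]
H [2,3]
H [2,3]
H [2,3]
F [1,3]
F [4,3]
H [4,3]
H [4,3]
H [4,3]
H [4,3]
H [4,3]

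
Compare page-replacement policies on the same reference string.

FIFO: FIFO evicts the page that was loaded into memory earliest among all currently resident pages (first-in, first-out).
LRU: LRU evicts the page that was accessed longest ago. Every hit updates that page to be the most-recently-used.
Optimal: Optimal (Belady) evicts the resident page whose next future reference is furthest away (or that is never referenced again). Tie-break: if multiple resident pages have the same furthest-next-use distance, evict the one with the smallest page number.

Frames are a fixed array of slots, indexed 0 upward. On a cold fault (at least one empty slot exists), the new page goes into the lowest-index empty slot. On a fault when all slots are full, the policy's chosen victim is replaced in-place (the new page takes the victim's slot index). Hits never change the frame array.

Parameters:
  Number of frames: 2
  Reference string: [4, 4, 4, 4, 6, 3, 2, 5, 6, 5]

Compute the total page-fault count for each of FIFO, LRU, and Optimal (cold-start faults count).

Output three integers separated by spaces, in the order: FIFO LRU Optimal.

Answer: 6 6 5

Derivation:
--- FIFO ---
  step 0: ref 4 -> FAULT, frames=[4,-] (faults so far: 1)
  step 1: ref 4 -> HIT, frames=[4,-] (faults so far: 1)
  step 2: ref 4 -> HIT, frames=[4,-] (faults so far: 1)
  step 3: ref 4 -> HIT, frames=[4,-] (faults so far: 1)
  step 4: ref 6 -> FAULT, frames=[4,6] (faults so far: 2)
  step 5: ref 3 -> FAULT, evict 4, frames=[3,6] (faults so far: 3)
  step 6: ref 2 -> FAULT, evict 6, frames=[3,2] (faults so far: 4)
  step 7: ref 5 -> FAULT, evict 3, frames=[5,2] (faults so far: 5)
  step 8: ref 6 -> FAULT, evict 2, frames=[5,6] (faults so far: 6)
  step 9: ref 5 -> HIT, frames=[5,6] (faults so far: 6)
  FIFO total faults: 6
--- LRU ---
  step 0: ref 4 -> FAULT, frames=[4,-] (faults so far: 1)
  step 1: ref 4 -> HIT, frames=[4,-] (faults so far: 1)
  step 2: ref 4 -> HIT, frames=[4,-] (faults so far: 1)
  step 3: ref 4 -> HIT, frames=[4,-] (faults so far: 1)
  step 4: ref 6 -> FAULT, frames=[4,6] (faults so far: 2)
  step 5: ref 3 -> FAULT, evict 4, frames=[3,6] (faults so far: 3)
  step 6: ref 2 -> FAULT, evict 6, frames=[3,2] (faults so far: 4)
  step 7: ref 5 -> FAULT, evict 3, frames=[5,2] (faults so far: 5)
  step 8: ref 6 -> FAULT, evict 2, frames=[5,6] (faults so far: 6)
  step 9: ref 5 -> HIT, frames=[5,6] (faults so far: 6)
  LRU total faults: 6
--- Optimal ---
  step 0: ref 4 -> FAULT, frames=[4,-] (faults so far: 1)
  step 1: ref 4 -> HIT, frames=[4,-] (faults so far: 1)
  step 2: ref 4 -> HIT, frames=[4,-] (faults so far: 1)
  step 3: ref 4 -> HIT, frames=[4,-] (faults so far: 1)
  step 4: ref 6 -> FAULT, frames=[4,6] (faults so far: 2)
  step 5: ref 3 -> FAULT, evict 4, frames=[3,6] (faults so far: 3)
  step 6: ref 2 -> FAULT, evict 3, frames=[2,6] (faults so far: 4)
  step 7: ref 5 -> FAULT, evict 2, frames=[5,6] (faults so far: 5)
  step 8: ref 6 -> HIT, frames=[5,6] (faults so far: 5)
  step 9: ref 5 -> HIT, frames=[5,6] (faults so far: 5)
  Optimal total faults: 5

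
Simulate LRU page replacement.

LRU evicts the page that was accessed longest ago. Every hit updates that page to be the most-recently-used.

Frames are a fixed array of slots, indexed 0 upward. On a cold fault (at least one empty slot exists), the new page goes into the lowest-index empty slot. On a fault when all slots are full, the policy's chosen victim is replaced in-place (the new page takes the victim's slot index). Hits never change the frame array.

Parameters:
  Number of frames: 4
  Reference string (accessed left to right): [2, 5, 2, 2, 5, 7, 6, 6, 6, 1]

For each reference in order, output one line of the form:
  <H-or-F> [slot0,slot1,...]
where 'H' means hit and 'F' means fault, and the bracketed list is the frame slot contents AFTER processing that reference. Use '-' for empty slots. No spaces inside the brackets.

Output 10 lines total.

F [2,-,-,-]
F [2,5,-,-]
H [2,5,-,-]
H [2,5,-,-]
H [2,5,-,-]
F [2,5,7,-]
F [2,5,7,6]
H [2,5,7,6]
H [2,5,7,6]
F [1,5,7,6]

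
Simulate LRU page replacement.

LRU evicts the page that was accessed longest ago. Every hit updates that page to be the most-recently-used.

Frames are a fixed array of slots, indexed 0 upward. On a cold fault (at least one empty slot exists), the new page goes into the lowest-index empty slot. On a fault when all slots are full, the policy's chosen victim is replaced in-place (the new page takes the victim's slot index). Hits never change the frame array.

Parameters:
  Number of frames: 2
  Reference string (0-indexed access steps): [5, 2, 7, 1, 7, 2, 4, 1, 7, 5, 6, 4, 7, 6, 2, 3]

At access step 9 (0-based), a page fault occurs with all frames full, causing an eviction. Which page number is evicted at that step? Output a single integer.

Answer: 1

Derivation:
Step 0: ref 5 -> FAULT, frames=[5,-]
Step 1: ref 2 -> FAULT, frames=[5,2]
Step 2: ref 7 -> FAULT, evict 5, frames=[7,2]
Step 3: ref 1 -> FAULT, evict 2, frames=[7,1]
Step 4: ref 7 -> HIT, frames=[7,1]
Step 5: ref 2 -> FAULT, evict 1, frames=[7,2]
Step 6: ref 4 -> FAULT, evict 7, frames=[4,2]
Step 7: ref 1 -> FAULT, evict 2, frames=[4,1]
Step 8: ref 7 -> FAULT, evict 4, frames=[7,1]
Step 9: ref 5 -> FAULT, evict 1, frames=[7,5]
At step 9: evicted page 1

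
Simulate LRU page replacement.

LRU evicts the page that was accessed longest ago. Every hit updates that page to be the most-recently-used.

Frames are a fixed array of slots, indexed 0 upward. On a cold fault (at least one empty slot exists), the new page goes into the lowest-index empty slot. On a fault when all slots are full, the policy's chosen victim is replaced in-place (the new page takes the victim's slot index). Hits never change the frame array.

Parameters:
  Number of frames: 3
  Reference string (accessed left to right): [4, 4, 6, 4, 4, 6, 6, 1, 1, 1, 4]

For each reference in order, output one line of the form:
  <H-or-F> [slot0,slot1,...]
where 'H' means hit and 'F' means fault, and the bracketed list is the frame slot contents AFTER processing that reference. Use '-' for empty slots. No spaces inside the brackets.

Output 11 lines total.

F [4,-,-]
H [4,-,-]
F [4,6,-]
H [4,6,-]
H [4,6,-]
H [4,6,-]
H [4,6,-]
F [4,6,1]
H [4,6,1]
H [4,6,1]
H [4,6,1]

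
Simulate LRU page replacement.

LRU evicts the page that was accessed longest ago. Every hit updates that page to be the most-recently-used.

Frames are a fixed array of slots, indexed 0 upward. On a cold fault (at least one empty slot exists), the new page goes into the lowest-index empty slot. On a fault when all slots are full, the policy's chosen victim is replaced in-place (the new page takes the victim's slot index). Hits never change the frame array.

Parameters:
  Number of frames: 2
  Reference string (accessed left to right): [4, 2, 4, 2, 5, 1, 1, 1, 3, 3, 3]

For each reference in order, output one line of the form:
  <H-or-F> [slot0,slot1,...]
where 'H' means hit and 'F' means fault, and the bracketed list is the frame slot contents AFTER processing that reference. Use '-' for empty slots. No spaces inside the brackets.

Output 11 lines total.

F [4,-]
F [4,2]
H [4,2]
H [4,2]
F [5,2]
F [5,1]
H [5,1]
H [5,1]
F [3,1]
H [3,1]
H [3,1]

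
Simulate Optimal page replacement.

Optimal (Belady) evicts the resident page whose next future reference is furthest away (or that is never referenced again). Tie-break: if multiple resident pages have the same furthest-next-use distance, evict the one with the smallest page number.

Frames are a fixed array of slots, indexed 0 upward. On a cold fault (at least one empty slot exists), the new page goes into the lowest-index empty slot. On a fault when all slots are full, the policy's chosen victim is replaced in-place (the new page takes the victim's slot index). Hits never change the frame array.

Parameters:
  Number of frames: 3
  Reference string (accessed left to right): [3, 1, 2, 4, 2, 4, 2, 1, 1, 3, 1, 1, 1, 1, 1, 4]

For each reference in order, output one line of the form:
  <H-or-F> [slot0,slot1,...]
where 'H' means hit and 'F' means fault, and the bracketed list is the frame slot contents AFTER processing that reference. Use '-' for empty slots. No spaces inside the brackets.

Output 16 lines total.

F [3,-,-]
F [3,1,-]
F [3,1,2]
F [4,1,2]
H [4,1,2]
H [4,1,2]
H [4,1,2]
H [4,1,2]
H [4,1,2]
F [4,1,3]
H [4,1,3]
H [4,1,3]
H [4,1,3]
H [4,1,3]
H [4,1,3]
H [4,1,3]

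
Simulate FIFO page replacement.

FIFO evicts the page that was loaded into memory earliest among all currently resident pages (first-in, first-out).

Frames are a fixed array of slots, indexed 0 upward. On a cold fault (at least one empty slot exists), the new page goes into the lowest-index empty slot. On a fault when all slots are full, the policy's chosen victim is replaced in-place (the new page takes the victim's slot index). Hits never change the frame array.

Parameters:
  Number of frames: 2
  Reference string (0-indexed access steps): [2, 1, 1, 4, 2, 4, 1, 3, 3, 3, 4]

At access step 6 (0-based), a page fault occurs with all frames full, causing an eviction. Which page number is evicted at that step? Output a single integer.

Step 0: ref 2 -> FAULT, frames=[2,-]
Step 1: ref 1 -> FAULT, frames=[2,1]
Step 2: ref 1 -> HIT, frames=[2,1]
Step 3: ref 4 -> FAULT, evict 2, frames=[4,1]
Step 4: ref 2 -> FAULT, evict 1, frames=[4,2]
Step 5: ref 4 -> HIT, frames=[4,2]
Step 6: ref 1 -> FAULT, evict 4, frames=[1,2]
At step 6: evicted page 4

Answer: 4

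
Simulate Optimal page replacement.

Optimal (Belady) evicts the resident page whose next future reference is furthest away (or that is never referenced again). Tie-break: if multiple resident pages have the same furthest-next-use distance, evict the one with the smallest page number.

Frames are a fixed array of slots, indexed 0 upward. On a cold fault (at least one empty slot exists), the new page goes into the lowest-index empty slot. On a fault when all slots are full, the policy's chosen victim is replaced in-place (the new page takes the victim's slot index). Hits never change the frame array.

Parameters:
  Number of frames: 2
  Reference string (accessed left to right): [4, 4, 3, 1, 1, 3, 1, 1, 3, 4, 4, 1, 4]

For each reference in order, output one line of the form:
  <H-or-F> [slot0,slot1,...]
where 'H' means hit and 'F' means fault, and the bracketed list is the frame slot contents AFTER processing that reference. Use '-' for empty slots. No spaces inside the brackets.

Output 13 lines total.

F [4,-]
H [4,-]
F [4,3]
F [1,3]
H [1,3]
H [1,3]
H [1,3]
H [1,3]
H [1,3]
F [1,4]
H [1,4]
H [1,4]
H [1,4]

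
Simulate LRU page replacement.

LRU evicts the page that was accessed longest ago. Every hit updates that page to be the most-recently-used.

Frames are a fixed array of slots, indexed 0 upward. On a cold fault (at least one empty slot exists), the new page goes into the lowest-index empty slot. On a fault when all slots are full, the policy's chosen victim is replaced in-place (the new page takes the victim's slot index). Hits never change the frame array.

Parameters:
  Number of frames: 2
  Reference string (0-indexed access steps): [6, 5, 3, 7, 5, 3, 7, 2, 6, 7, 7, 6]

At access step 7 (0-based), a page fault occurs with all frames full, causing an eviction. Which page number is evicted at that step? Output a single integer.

Answer: 3

Derivation:
Step 0: ref 6 -> FAULT, frames=[6,-]
Step 1: ref 5 -> FAULT, frames=[6,5]
Step 2: ref 3 -> FAULT, evict 6, frames=[3,5]
Step 3: ref 7 -> FAULT, evict 5, frames=[3,7]
Step 4: ref 5 -> FAULT, evict 3, frames=[5,7]
Step 5: ref 3 -> FAULT, evict 7, frames=[5,3]
Step 6: ref 7 -> FAULT, evict 5, frames=[7,3]
Step 7: ref 2 -> FAULT, evict 3, frames=[7,2]
At step 7: evicted page 3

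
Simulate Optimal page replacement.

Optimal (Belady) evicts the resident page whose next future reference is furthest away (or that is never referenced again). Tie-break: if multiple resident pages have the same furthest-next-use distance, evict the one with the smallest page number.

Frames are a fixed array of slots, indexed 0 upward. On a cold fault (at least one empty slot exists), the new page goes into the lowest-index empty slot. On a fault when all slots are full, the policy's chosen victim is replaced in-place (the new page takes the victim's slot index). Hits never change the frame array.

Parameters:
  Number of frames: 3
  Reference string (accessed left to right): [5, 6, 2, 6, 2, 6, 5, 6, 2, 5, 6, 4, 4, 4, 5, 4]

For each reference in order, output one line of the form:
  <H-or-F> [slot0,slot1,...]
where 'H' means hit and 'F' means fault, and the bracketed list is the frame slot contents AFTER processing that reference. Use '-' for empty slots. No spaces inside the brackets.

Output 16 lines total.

F [5,-,-]
F [5,6,-]
F [5,6,2]
H [5,6,2]
H [5,6,2]
H [5,6,2]
H [5,6,2]
H [5,6,2]
H [5,6,2]
H [5,6,2]
H [5,6,2]
F [5,6,4]
H [5,6,4]
H [5,6,4]
H [5,6,4]
H [5,6,4]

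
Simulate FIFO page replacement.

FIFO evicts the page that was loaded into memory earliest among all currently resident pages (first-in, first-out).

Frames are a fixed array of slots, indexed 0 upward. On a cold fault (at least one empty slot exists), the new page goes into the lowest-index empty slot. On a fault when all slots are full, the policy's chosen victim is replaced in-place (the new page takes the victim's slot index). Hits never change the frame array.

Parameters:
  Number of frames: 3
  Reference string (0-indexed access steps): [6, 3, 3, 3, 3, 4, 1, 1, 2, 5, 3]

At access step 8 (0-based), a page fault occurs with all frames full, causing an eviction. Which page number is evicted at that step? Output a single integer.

Step 0: ref 6 -> FAULT, frames=[6,-,-]
Step 1: ref 3 -> FAULT, frames=[6,3,-]
Step 2: ref 3 -> HIT, frames=[6,3,-]
Step 3: ref 3 -> HIT, frames=[6,3,-]
Step 4: ref 3 -> HIT, frames=[6,3,-]
Step 5: ref 4 -> FAULT, frames=[6,3,4]
Step 6: ref 1 -> FAULT, evict 6, frames=[1,3,4]
Step 7: ref 1 -> HIT, frames=[1,3,4]
Step 8: ref 2 -> FAULT, evict 3, frames=[1,2,4]
At step 8: evicted page 3

Answer: 3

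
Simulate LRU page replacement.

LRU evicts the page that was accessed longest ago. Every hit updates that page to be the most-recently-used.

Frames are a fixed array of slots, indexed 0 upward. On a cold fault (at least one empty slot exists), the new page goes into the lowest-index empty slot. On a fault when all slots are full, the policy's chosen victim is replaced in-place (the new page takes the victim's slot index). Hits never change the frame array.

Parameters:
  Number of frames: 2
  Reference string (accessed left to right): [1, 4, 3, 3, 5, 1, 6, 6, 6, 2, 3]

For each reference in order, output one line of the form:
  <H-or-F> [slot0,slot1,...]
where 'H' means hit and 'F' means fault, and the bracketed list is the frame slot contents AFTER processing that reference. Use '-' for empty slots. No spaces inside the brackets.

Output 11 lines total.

F [1,-]
F [1,4]
F [3,4]
H [3,4]
F [3,5]
F [1,5]
F [1,6]
H [1,6]
H [1,6]
F [2,6]
F [2,3]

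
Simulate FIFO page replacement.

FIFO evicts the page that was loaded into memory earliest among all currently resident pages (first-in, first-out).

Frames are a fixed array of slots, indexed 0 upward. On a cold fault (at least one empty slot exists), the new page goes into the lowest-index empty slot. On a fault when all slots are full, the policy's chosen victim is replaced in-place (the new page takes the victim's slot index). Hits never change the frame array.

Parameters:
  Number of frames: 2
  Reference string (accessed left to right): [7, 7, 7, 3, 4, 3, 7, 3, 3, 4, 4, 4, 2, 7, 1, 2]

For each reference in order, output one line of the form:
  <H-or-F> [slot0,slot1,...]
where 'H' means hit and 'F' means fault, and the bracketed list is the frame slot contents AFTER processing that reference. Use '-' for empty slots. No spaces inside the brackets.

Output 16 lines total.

F [7,-]
H [7,-]
H [7,-]
F [7,3]
F [4,3]
H [4,3]
F [4,7]
F [3,7]
H [3,7]
F [3,4]
H [3,4]
H [3,4]
F [2,4]
F [2,7]
F [1,7]
F [1,2]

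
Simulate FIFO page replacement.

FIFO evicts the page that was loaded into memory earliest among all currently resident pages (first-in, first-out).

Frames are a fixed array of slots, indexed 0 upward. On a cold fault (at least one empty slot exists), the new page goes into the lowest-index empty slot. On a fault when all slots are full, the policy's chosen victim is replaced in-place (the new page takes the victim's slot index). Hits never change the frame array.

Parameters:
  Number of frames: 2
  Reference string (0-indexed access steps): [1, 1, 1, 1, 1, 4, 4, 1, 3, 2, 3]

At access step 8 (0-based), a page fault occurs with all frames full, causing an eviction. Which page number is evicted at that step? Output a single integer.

Answer: 1

Derivation:
Step 0: ref 1 -> FAULT, frames=[1,-]
Step 1: ref 1 -> HIT, frames=[1,-]
Step 2: ref 1 -> HIT, frames=[1,-]
Step 3: ref 1 -> HIT, frames=[1,-]
Step 4: ref 1 -> HIT, frames=[1,-]
Step 5: ref 4 -> FAULT, frames=[1,4]
Step 6: ref 4 -> HIT, frames=[1,4]
Step 7: ref 1 -> HIT, frames=[1,4]
Step 8: ref 3 -> FAULT, evict 1, frames=[3,4]
At step 8: evicted page 1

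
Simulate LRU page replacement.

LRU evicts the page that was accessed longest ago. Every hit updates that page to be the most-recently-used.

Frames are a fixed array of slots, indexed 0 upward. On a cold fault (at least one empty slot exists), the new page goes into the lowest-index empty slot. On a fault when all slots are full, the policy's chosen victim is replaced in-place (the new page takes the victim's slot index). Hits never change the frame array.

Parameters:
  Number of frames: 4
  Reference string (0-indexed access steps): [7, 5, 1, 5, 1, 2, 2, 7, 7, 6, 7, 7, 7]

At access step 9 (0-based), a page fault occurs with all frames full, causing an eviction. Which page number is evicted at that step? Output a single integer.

Answer: 5

Derivation:
Step 0: ref 7 -> FAULT, frames=[7,-,-,-]
Step 1: ref 5 -> FAULT, frames=[7,5,-,-]
Step 2: ref 1 -> FAULT, frames=[7,5,1,-]
Step 3: ref 5 -> HIT, frames=[7,5,1,-]
Step 4: ref 1 -> HIT, frames=[7,5,1,-]
Step 5: ref 2 -> FAULT, frames=[7,5,1,2]
Step 6: ref 2 -> HIT, frames=[7,5,1,2]
Step 7: ref 7 -> HIT, frames=[7,5,1,2]
Step 8: ref 7 -> HIT, frames=[7,5,1,2]
Step 9: ref 6 -> FAULT, evict 5, frames=[7,6,1,2]
At step 9: evicted page 5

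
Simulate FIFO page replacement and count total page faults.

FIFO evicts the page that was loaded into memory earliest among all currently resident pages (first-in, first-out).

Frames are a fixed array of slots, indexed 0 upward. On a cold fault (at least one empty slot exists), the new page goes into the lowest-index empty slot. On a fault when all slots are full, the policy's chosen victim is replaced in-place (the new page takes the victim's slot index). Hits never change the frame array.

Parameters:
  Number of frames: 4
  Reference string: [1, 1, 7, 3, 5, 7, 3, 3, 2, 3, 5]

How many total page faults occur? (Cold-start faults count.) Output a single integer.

Answer: 5

Derivation:
Step 0: ref 1 → FAULT, frames=[1,-,-,-]
Step 1: ref 1 → HIT, frames=[1,-,-,-]
Step 2: ref 7 → FAULT, frames=[1,7,-,-]
Step 3: ref 3 → FAULT, frames=[1,7,3,-]
Step 4: ref 5 → FAULT, frames=[1,7,3,5]
Step 5: ref 7 → HIT, frames=[1,7,3,5]
Step 6: ref 3 → HIT, frames=[1,7,3,5]
Step 7: ref 3 → HIT, frames=[1,7,3,5]
Step 8: ref 2 → FAULT (evict 1), frames=[2,7,3,5]
Step 9: ref 3 → HIT, frames=[2,7,3,5]
Step 10: ref 5 → HIT, frames=[2,7,3,5]
Total faults: 5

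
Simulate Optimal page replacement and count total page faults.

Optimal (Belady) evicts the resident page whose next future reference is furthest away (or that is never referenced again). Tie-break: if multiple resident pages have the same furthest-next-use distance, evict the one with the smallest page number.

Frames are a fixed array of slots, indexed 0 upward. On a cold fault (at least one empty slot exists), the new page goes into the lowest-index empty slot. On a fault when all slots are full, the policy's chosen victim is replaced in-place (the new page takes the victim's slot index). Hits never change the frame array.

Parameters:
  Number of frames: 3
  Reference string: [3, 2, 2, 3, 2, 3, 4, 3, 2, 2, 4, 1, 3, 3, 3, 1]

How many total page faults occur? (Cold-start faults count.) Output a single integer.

Answer: 4

Derivation:
Step 0: ref 3 → FAULT, frames=[3,-,-]
Step 1: ref 2 → FAULT, frames=[3,2,-]
Step 2: ref 2 → HIT, frames=[3,2,-]
Step 3: ref 3 → HIT, frames=[3,2,-]
Step 4: ref 2 → HIT, frames=[3,2,-]
Step 5: ref 3 → HIT, frames=[3,2,-]
Step 6: ref 4 → FAULT, frames=[3,2,4]
Step 7: ref 3 → HIT, frames=[3,2,4]
Step 8: ref 2 → HIT, frames=[3,2,4]
Step 9: ref 2 → HIT, frames=[3,2,4]
Step 10: ref 4 → HIT, frames=[3,2,4]
Step 11: ref 1 → FAULT (evict 2), frames=[3,1,4]
Step 12: ref 3 → HIT, frames=[3,1,4]
Step 13: ref 3 → HIT, frames=[3,1,4]
Step 14: ref 3 → HIT, frames=[3,1,4]
Step 15: ref 1 → HIT, frames=[3,1,4]
Total faults: 4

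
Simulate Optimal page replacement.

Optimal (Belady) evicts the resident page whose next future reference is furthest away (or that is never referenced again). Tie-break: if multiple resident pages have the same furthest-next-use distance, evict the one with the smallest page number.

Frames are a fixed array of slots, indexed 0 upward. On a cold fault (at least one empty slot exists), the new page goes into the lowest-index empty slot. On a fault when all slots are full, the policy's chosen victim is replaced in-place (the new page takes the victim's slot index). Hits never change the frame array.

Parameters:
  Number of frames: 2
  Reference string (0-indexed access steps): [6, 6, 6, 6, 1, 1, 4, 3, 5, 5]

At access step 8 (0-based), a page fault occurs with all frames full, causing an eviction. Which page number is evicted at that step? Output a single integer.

Answer: 3

Derivation:
Step 0: ref 6 -> FAULT, frames=[6,-]
Step 1: ref 6 -> HIT, frames=[6,-]
Step 2: ref 6 -> HIT, frames=[6,-]
Step 3: ref 6 -> HIT, frames=[6,-]
Step 4: ref 1 -> FAULT, frames=[6,1]
Step 5: ref 1 -> HIT, frames=[6,1]
Step 6: ref 4 -> FAULT, evict 1, frames=[6,4]
Step 7: ref 3 -> FAULT, evict 4, frames=[6,3]
Step 8: ref 5 -> FAULT, evict 3, frames=[6,5]
At step 8: evicted page 3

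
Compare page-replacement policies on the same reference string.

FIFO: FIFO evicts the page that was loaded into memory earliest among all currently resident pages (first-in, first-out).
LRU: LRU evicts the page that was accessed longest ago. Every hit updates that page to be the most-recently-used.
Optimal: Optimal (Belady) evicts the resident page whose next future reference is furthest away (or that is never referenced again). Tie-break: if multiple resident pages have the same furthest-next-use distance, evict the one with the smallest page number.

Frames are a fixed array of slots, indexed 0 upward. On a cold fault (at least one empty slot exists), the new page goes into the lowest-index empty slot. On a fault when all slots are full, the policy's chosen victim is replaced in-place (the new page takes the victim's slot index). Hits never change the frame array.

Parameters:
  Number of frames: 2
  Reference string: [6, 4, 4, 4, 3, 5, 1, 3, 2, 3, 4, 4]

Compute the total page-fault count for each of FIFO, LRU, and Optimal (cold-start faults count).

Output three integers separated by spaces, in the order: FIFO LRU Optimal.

--- FIFO ---
  step 0: ref 6 -> FAULT, frames=[6,-] (faults so far: 1)
  step 1: ref 4 -> FAULT, frames=[6,4] (faults so far: 2)
  step 2: ref 4 -> HIT, frames=[6,4] (faults so far: 2)
  step 3: ref 4 -> HIT, frames=[6,4] (faults so far: 2)
  step 4: ref 3 -> FAULT, evict 6, frames=[3,4] (faults so far: 3)
  step 5: ref 5 -> FAULT, evict 4, frames=[3,5] (faults so far: 4)
  step 6: ref 1 -> FAULT, evict 3, frames=[1,5] (faults so far: 5)
  step 7: ref 3 -> FAULT, evict 5, frames=[1,3] (faults so far: 6)
  step 8: ref 2 -> FAULT, evict 1, frames=[2,3] (faults so far: 7)
  step 9: ref 3 -> HIT, frames=[2,3] (faults so far: 7)
  step 10: ref 4 -> FAULT, evict 3, frames=[2,4] (faults so far: 8)
  step 11: ref 4 -> HIT, frames=[2,4] (faults so far: 8)
  FIFO total faults: 8
--- LRU ---
  step 0: ref 6 -> FAULT, frames=[6,-] (faults so far: 1)
  step 1: ref 4 -> FAULT, frames=[6,4] (faults so far: 2)
  step 2: ref 4 -> HIT, frames=[6,4] (faults so far: 2)
  step 3: ref 4 -> HIT, frames=[6,4] (faults so far: 2)
  step 4: ref 3 -> FAULT, evict 6, frames=[3,4] (faults so far: 3)
  step 5: ref 5 -> FAULT, evict 4, frames=[3,5] (faults so far: 4)
  step 6: ref 1 -> FAULT, evict 3, frames=[1,5] (faults so far: 5)
  step 7: ref 3 -> FAULT, evict 5, frames=[1,3] (faults so far: 6)
  step 8: ref 2 -> FAULT, evict 1, frames=[2,3] (faults so far: 7)
  step 9: ref 3 -> HIT, frames=[2,3] (faults so far: 7)
  step 10: ref 4 -> FAULT, evict 2, frames=[4,3] (faults so far: 8)
  step 11: ref 4 -> HIT, frames=[4,3] (faults so far: 8)
  LRU total faults: 8
--- Optimal ---
  step 0: ref 6 -> FAULT, frames=[6,-] (faults so far: 1)
  step 1: ref 4 -> FAULT, frames=[6,4] (faults so far: 2)
  step 2: ref 4 -> HIT, frames=[6,4] (faults so far: 2)
  step 3: ref 4 -> HIT, frames=[6,4] (faults so far: 2)
  step 4: ref 3 -> FAULT, evict 6, frames=[3,4] (faults so far: 3)
  step 5: ref 5 -> FAULT, evict 4, frames=[3,5] (faults so far: 4)
  step 6: ref 1 -> FAULT, evict 5, frames=[3,1] (faults so far: 5)
  step 7: ref 3 -> HIT, frames=[3,1] (faults so far: 5)
  step 8: ref 2 -> FAULT, evict 1, frames=[3,2] (faults so far: 6)
  step 9: ref 3 -> HIT, frames=[3,2] (faults so far: 6)
  step 10: ref 4 -> FAULT, evict 2, frames=[3,4] (faults so far: 7)
  step 11: ref 4 -> HIT, frames=[3,4] (faults so far: 7)
  Optimal total faults: 7

Answer: 8 8 7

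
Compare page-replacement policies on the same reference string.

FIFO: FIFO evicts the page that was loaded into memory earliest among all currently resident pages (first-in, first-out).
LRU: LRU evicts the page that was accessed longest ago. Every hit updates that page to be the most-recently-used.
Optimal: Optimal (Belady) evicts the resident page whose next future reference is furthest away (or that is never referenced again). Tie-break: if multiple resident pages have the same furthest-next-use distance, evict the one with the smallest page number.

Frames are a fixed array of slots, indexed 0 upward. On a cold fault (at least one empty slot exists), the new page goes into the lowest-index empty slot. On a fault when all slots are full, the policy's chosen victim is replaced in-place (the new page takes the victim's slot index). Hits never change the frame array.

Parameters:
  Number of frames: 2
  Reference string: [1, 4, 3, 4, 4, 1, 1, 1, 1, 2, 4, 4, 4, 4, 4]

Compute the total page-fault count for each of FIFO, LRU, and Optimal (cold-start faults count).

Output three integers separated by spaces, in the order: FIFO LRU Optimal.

--- FIFO ---
  step 0: ref 1 -> FAULT, frames=[1,-] (faults so far: 1)
  step 1: ref 4 -> FAULT, frames=[1,4] (faults so far: 2)
  step 2: ref 3 -> FAULT, evict 1, frames=[3,4] (faults so far: 3)
  step 3: ref 4 -> HIT, frames=[3,4] (faults so far: 3)
  step 4: ref 4 -> HIT, frames=[3,4] (faults so far: 3)
  step 5: ref 1 -> FAULT, evict 4, frames=[3,1] (faults so far: 4)
  step 6: ref 1 -> HIT, frames=[3,1] (faults so far: 4)
  step 7: ref 1 -> HIT, frames=[3,1] (faults so far: 4)
  step 8: ref 1 -> HIT, frames=[3,1] (faults so far: 4)
  step 9: ref 2 -> FAULT, evict 3, frames=[2,1] (faults so far: 5)
  step 10: ref 4 -> FAULT, evict 1, frames=[2,4] (faults so far: 6)
  step 11: ref 4 -> HIT, frames=[2,4] (faults so far: 6)
  step 12: ref 4 -> HIT, frames=[2,4] (faults so far: 6)
  step 13: ref 4 -> HIT, frames=[2,4] (faults so far: 6)
  step 14: ref 4 -> HIT, frames=[2,4] (faults so far: 6)
  FIFO total faults: 6
--- LRU ---
  step 0: ref 1 -> FAULT, frames=[1,-] (faults so far: 1)
  step 1: ref 4 -> FAULT, frames=[1,4] (faults so far: 2)
  step 2: ref 3 -> FAULT, evict 1, frames=[3,4] (faults so far: 3)
  step 3: ref 4 -> HIT, frames=[3,4] (faults so far: 3)
  step 4: ref 4 -> HIT, frames=[3,4] (faults so far: 3)
  step 5: ref 1 -> FAULT, evict 3, frames=[1,4] (faults so far: 4)
  step 6: ref 1 -> HIT, frames=[1,4] (faults so far: 4)
  step 7: ref 1 -> HIT, frames=[1,4] (faults so far: 4)
  step 8: ref 1 -> HIT, frames=[1,4] (faults so far: 4)
  step 9: ref 2 -> FAULT, evict 4, frames=[1,2] (faults so far: 5)
  step 10: ref 4 -> FAULT, evict 1, frames=[4,2] (faults so far: 6)
  step 11: ref 4 -> HIT, frames=[4,2] (faults so far: 6)
  step 12: ref 4 -> HIT, frames=[4,2] (faults so far: 6)
  step 13: ref 4 -> HIT, frames=[4,2] (faults so far: 6)
  step 14: ref 4 -> HIT, frames=[4,2] (faults so far: 6)
  LRU total faults: 6
--- Optimal ---
  step 0: ref 1 -> FAULT, frames=[1,-] (faults so far: 1)
  step 1: ref 4 -> FAULT, frames=[1,4] (faults so far: 2)
  step 2: ref 3 -> FAULT, evict 1, frames=[3,4] (faults so far: 3)
  step 3: ref 4 -> HIT, frames=[3,4] (faults so far: 3)
  step 4: ref 4 -> HIT, frames=[3,4] (faults so far: 3)
  step 5: ref 1 -> FAULT, evict 3, frames=[1,4] (faults so far: 4)
  step 6: ref 1 -> HIT, frames=[1,4] (faults so far: 4)
  step 7: ref 1 -> HIT, frames=[1,4] (faults so far: 4)
  step 8: ref 1 -> HIT, frames=[1,4] (faults so far: 4)
  step 9: ref 2 -> FAULT, evict 1, frames=[2,4] (faults so far: 5)
  step 10: ref 4 -> HIT, frames=[2,4] (faults so far: 5)
  step 11: ref 4 -> HIT, frames=[2,4] (faults so far: 5)
  step 12: ref 4 -> HIT, frames=[2,4] (faults so far: 5)
  step 13: ref 4 -> HIT, frames=[2,4] (faults so far: 5)
  step 14: ref 4 -> HIT, frames=[2,4] (faults so far: 5)
  Optimal total faults: 5

Answer: 6 6 5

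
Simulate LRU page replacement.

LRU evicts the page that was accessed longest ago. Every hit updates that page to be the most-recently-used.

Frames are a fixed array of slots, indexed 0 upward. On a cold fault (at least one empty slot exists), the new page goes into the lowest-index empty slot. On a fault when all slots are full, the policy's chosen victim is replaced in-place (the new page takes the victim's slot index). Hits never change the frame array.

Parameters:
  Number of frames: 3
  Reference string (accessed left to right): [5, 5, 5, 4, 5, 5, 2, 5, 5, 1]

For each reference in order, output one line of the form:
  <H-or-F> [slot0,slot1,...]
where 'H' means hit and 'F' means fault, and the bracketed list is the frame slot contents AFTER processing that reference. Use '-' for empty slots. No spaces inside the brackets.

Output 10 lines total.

F [5,-,-]
H [5,-,-]
H [5,-,-]
F [5,4,-]
H [5,4,-]
H [5,4,-]
F [5,4,2]
H [5,4,2]
H [5,4,2]
F [5,1,2]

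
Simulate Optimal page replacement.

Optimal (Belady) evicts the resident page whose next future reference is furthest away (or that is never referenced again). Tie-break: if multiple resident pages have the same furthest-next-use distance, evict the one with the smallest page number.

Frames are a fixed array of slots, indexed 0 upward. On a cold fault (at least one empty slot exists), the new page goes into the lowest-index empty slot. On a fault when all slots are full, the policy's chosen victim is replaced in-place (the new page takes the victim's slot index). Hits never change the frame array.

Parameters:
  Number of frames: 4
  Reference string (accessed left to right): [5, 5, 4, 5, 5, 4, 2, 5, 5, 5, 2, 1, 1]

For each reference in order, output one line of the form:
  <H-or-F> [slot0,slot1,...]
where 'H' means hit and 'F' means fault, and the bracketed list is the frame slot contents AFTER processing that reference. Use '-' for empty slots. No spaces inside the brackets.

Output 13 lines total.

F [5,-,-,-]
H [5,-,-,-]
F [5,4,-,-]
H [5,4,-,-]
H [5,4,-,-]
H [5,4,-,-]
F [5,4,2,-]
H [5,4,2,-]
H [5,4,2,-]
H [5,4,2,-]
H [5,4,2,-]
F [5,4,2,1]
H [5,4,2,1]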